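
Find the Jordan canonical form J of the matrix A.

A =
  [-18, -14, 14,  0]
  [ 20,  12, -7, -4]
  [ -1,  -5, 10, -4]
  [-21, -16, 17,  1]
J_1(-4) ⊕ J_3(3)

The characteristic polynomial is
  det(x·I − A) = x^4 - 5*x^3 - 9*x^2 + 81*x - 108 = (x - 3)^3*(x + 4)

Eigenvalues and multiplicities (the geometric multiplicity of λ is n − rank(A − λI), which equals the number of Jordan blocks for λ):
  λ = -4: algebraic multiplicity = 1, geometric multiplicity = 1
  λ = 3: algebraic multiplicity = 3, geometric multiplicity = 1

Determining the block sizes for each eigenvalue:
  λ = -4: one block (gm = 1), so the single block has size am = 1 → block sizes [1]
  λ = 3: one block (gm = 1), so the single block has size am = 3 → block sizes [3]

Assembling the blocks gives a Jordan form
J =
  [-4, 0, 0, 0]
  [ 0, 3, 1, 0]
  [ 0, 0, 3, 1]
  [ 0, 0, 0, 3]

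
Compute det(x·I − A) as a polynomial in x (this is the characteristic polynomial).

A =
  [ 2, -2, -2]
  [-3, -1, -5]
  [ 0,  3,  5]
x^3 - 6*x^2 + 12*x - 8

Expanding det(x·I − A) (e.g. by cofactor expansion or by noting that A is similar to its Jordan form J, which has the same characteristic polynomial as A) gives
  χ_A(x) = x^3 - 6*x^2 + 12*x - 8
which factors as (x - 2)^3. The eigenvalues (with algebraic multiplicities) are λ = 2 with multiplicity 3.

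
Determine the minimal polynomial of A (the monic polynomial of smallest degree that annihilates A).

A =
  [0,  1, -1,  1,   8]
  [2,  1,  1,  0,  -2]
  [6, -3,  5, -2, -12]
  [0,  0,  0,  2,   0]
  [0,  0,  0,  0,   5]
x^3 - 9*x^2 + 24*x - 20

The characteristic polynomial is χ_A(x) = (x - 5)*(x - 2)^4, so the eigenvalues are known. The minimal polynomial is
  m_A(x) = Π_λ (x − λ)^{k_λ}
where k_λ is the size of the *largest* Jordan block for λ (equivalently, the smallest k with (A − λI)^k v = 0 for every generalised eigenvector v of λ).

  λ = 2: largest Jordan block has size 2, contributing (x − 2)^2
  λ = 5: largest Jordan block has size 1, contributing (x − 5)

So m_A(x) = (x - 5)*(x - 2)^2 = x^3 - 9*x^2 + 24*x - 20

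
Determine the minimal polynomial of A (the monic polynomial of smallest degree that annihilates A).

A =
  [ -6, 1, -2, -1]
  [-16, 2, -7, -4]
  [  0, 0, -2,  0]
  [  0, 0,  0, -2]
x^3 + 6*x^2 + 12*x + 8

The characteristic polynomial is χ_A(x) = (x + 2)^4, so the eigenvalues are known. The minimal polynomial is
  m_A(x) = Π_λ (x − λ)^{k_λ}
where k_λ is the size of the *largest* Jordan block for λ (equivalently, the smallest k with (A − λI)^k v = 0 for every generalised eigenvector v of λ).

  λ = -2: largest Jordan block has size 3, contributing (x + 2)^3

So m_A(x) = (x + 2)^3 = x^3 + 6*x^2 + 12*x + 8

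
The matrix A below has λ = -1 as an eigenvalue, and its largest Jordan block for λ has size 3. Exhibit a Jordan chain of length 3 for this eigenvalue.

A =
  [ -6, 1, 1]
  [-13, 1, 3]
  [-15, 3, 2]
A Jordan chain for λ = -1 of length 3:
v_1 = (-3, -6, -9)ᵀ
v_2 = (-5, -13, -15)ᵀ
v_3 = (1, 0, 0)ᵀ

Let N = A − (-1)·I. We want v_3 with N^3 v_3 = 0 but N^2 v_3 ≠ 0; then v_{j-1} := N · v_j for j = 3, …, 2.

Pick v_3 = (1, 0, 0)ᵀ.
Then v_2 = N · v_3 = (-5, -13, -15)ᵀ.
Then v_1 = N · v_2 = (-3, -6, -9)ᵀ.

Sanity check: (A − (-1)·I) v_1 = (0, 0, 0)ᵀ = 0. ✓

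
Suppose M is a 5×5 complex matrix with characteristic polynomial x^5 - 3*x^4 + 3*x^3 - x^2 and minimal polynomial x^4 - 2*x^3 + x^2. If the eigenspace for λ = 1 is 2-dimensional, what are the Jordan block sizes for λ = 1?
Block sizes for λ = 1: [2, 1]

Step 1 — from the characteristic polynomial, algebraic multiplicity of λ = 1 is 3. From dim ker(M − (1)·I) = 2, there are exactly 2 Jordan blocks for λ = 1.
Step 2 — from the minimal polynomial, the factor (x − 1)^2 tells us the largest block for λ = 1 has size 2.
Step 3 — with total size 3, 2 blocks, and largest block 2, the block sizes (in nonincreasing order) are [2, 1].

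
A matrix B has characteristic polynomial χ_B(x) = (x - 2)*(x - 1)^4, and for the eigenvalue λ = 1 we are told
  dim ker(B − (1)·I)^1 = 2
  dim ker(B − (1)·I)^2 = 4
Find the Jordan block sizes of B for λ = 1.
Block sizes for λ = 1: [2, 2]

From the dimensions of kernels of powers, the number of Jordan blocks of size at least j is d_j − d_{j−1} where d_j = dim ker(N^j) (with d_0 = 0). Computing the differences gives [2, 2].
The number of blocks of size exactly k is (#blocks of size ≥ k) − (#blocks of size ≥ k + 1), so the partition is: 2 block(s) of size 2.
In nonincreasing order the block sizes are [2, 2].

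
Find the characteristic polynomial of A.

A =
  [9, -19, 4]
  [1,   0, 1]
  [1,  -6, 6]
x^3 - 15*x^2 + 75*x - 125

Expanding det(x·I − A) (e.g. by cofactor expansion or by noting that A is similar to its Jordan form J, which has the same characteristic polynomial as A) gives
  χ_A(x) = x^3 - 15*x^2 + 75*x - 125
which factors as (x - 5)^3. The eigenvalues (with algebraic multiplicities) are λ = 5 with multiplicity 3.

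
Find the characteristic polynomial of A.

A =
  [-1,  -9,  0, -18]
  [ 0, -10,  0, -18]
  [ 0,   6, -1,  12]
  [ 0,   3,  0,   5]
x^4 + 7*x^3 + 15*x^2 + 13*x + 4

Expanding det(x·I − A) (e.g. by cofactor expansion or by noting that A is similar to its Jordan form J, which has the same characteristic polynomial as A) gives
  χ_A(x) = x^4 + 7*x^3 + 15*x^2 + 13*x + 4
which factors as (x + 1)^3*(x + 4). The eigenvalues (with algebraic multiplicities) are λ = -4 with multiplicity 1, λ = -1 with multiplicity 3.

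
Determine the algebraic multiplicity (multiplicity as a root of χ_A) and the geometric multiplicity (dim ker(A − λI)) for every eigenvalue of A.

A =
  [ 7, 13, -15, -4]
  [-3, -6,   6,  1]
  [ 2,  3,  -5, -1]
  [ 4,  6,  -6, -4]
λ = -2: alg = 4, geom = 2

Step 1 — factor the characteristic polynomial to read off the algebraic multiplicities:
  χ_A(x) = (x + 2)^4

Step 2 — compute geometric multiplicities via the rank-nullity identity g(λ) = n − rank(A − λI):
  rank(A − (-2)·I) = 2, so dim ker(A − (-2)·I) = n − 2 = 2

Summary:
  λ = -2: algebraic multiplicity = 4, geometric multiplicity = 2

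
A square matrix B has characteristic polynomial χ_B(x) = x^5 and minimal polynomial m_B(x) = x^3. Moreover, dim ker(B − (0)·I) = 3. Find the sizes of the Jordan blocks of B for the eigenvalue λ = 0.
Block sizes for λ = 0: [3, 1, 1]

Step 1 — from the characteristic polynomial, algebraic multiplicity of λ = 0 is 5. From dim ker(B − (0)·I) = 3, there are exactly 3 Jordan blocks for λ = 0.
Step 2 — from the minimal polynomial, the factor (x − 0)^3 tells us the largest block for λ = 0 has size 3.
Step 3 — with total size 5, 3 blocks, and largest block 3, the block sizes (in nonincreasing order) are [3, 1, 1].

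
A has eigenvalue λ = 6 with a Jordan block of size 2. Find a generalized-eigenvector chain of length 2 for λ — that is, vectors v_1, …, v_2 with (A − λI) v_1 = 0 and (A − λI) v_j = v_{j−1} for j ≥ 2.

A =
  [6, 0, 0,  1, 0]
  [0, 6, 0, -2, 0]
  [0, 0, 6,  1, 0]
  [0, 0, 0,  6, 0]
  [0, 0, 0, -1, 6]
A Jordan chain for λ = 6 of length 2:
v_1 = (1, -2, 1, 0, -1)ᵀ
v_2 = (0, 0, 0, 1, 0)ᵀ

Let N = A − (6)·I. We want v_2 with N^2 v_2 = 0 but N^1 v_2 ≠ 0; then v_{j-1} := N · v_j for j = 2, …, 2.

Pick v_2 = (0, 0, 0, 1, 0)ᵀ.
Then v_1 = N · v_2 = (1, -2, 1, 0, -1)ᵀ.

Sanity check: (A − (6)·I) v_1 = (0, 0, 0, 0, 0)ᵀ = 0. ✓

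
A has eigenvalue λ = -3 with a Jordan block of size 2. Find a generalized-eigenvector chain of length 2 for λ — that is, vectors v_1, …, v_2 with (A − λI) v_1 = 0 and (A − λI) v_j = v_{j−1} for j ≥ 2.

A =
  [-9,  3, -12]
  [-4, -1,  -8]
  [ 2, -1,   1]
A Jordan chain for λ = -3 of length 2:
v_1 = (-6, -4, 2)ᵀ
v_2 = (1, 0, 0)ᵀ

Let N = A − (-3)·I. We want v_2 with N^2 v_2 = 0 but N^1 v_2 ≠ 0; then v_{j-1} := N · v_j for j = 2, …, 2.

Pick v_2 = (1, 0, 0)ᵀ.
Then v_1 = N · v_2 = (-6, -4, 2)ᵀ.

Sanity check: (A − (-3)·I) v_1 = (0, 0, 0)ᵀ = 0. ✓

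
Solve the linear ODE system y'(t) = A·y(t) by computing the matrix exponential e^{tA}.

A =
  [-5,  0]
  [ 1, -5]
e^{tA} =
  [exp(-5*t), 0]
  [t*exp(-5*t), exp(-5*t)]

Strategy: write A = P · J · P⁻¹ where J is a Jordan canonical form, so e^{tA} = P · e^{tJ} · P⁻¹, and e^{tJ} can be computed block-by-block.

A has Jordan form
J =
  [-5,  1]
  [ 0, -5]
(up to reordering of blocks).

Per-block formulas:
  For a 2×2 Jordan block J_2(-5): exp(t · J_2(-5)) = e^(-5t)·(I + t·N), where N is the 2×2 nilpotent shift.

After assembling e^{tJ} and conjugating by P, we get:

e^{tA} =
  [exp(-5*t), 0]
  [t*exp(-5*t), exp(-5*t)]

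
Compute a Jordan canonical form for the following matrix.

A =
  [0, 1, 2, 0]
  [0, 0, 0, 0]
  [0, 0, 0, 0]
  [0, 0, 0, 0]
J_2(0) ⊕ J_1(0) ⊕ J_1(0)

The characteristic polynomial is
  det(x·I − A) = x^4

Eigenvalues and multiplicities (the geometric multiplicity of λ is n − rank(A − λI), which equals the number of Jordan blocks for λ):
  λ = 0: algebraic multiplicity = 4, geometric multiplicity = 3

Determining the block sizes for each eigenvalue:
  λ = 0: 3 blocks summing to 4 forces exactly one block of size 2 and the rest size 1 → block sizes [2, 1, 1]

Assembling the blocks gives a Jordan form
J =
  [0, 1, 0, 0]
  [0, 0, 0, 0]
  [0, 0, 0, 0]
  [0, 0, 0, 0]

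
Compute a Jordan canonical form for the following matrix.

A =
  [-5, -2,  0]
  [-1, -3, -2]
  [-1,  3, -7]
J_3(-5)

The characteristic polynomial is
  det(x·I − A) = x^3 + 15*x^2 + 75*x + 125 = (x + 5)^3

Eigenvalues and multiplicities (the geometric multiplicity of λ is n − rank(A − λI), which equals the number of Jordan blocks for λ):
  λ = -5: algebraic multiplicity = 3, geometric multiplicity = 1

Determining the block sizes for each eigenvalue:
  λ = -5: one block (gm = 1), so the single block has size am = 3 → block sizes [3]

Assembling the blocks gives a Jordan form
J =
  [-5,  1,  0]
  [ 0, -5,  1]
  [ 0,  0, -5]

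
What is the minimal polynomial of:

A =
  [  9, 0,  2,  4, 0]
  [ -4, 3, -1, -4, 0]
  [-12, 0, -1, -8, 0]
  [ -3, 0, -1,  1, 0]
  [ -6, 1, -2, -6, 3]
x^3 - 9*x^2 + 27*x - 27

The characteristic polynomial is χ_A(x) = (x - 3)^5, so the eigenvalues are known. The minimal polynomial is
  m_A(x) = Π_λ (x − λ)^{k_λ}
where k_λ is the size of the *largest* Jordan block for λ (equivalently, the smallest k with (A − λI)^k v = 0 for every generalised eigenvector v of λ).

  λ = 3: largest Jordan block has size 3, contributing (x − 3)^3

So m_A(x) = (x - 3)^3 = x^3 - 9*x^2 + 27*x - 27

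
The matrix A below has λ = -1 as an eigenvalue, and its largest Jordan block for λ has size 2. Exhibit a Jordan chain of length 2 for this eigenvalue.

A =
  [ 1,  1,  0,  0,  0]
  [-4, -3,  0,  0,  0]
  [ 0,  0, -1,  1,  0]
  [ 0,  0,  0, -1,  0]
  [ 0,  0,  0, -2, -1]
A Jordan chain for λ = -1 of length 2:
v_1 = (2, -4, 0, 0, 0)ᵀ
v_2 = (1, 0, 0, 0, 0)ᵀ

Let N = A − (-1)·I. We want v_2 with N^2 v_2 = 0 but N^1 v_2 ≠ 0; then v_{j-1} := N · v_j for j = 2, …, 2.

Pick v_2 = (1, 0, 0, 0, 0)ᵀ.
Then v_1 = N · v_2 = (2, -4, 0, 0, 0)ᵀ.

Sanity check: (A − (-1)·I) v_1 = (0, 0, 0, 0, 0)ᵀ = 0. ✓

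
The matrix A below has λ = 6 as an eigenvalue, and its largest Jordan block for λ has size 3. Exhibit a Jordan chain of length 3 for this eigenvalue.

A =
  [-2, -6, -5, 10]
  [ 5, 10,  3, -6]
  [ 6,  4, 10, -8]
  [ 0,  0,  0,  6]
A Jordan chain for λ = 6 of length 3:
v_1 = (4, -2, -4, 0)ᵀ
v_2 = (-8, 5, 6, 0)ᵀ
v_3 = (1, 0, 0, 0)ᵀ

Let N = A − (6)·I. We want v_3 with N^3 v_3 = 0 but N^2 v_3 ≠ 0; then v_{j-1} := N · v_j for j = 3, …, 2.

Pick v_3 = (1, 0, 0, 0)ᵀ.
Then v_2 = N · v_3 = (-8, 5, 6, 0)ᵀ.
Then v_1 = N · v_2 = (4, -2, -4, 0)ᵀ.

Sanity check: (A − (6)·I) v_1 = (0, 0, 0, 0)ᵀ = 0. ✓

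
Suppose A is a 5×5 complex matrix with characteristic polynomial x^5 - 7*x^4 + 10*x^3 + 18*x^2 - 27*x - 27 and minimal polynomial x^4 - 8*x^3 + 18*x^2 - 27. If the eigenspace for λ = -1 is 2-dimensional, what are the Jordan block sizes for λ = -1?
Block sizes for λ = -1: [1, 1]

Step 1 — from the characteristic polynomial, algebraic multiplicity of λ = -1 is 2. From dim ker(A − (-1)·I) = 2, there are exactly 2 Jordan blocks for λ = -1.
Step 2 — from the minimal polynomial, the factor (x + 1) tells us the largest block for λ = -1 has size 1.
Step 3 — with total size 2, 2 blocks, and largest block 1, the block sizes (in nonincreasing order) are [1, 1].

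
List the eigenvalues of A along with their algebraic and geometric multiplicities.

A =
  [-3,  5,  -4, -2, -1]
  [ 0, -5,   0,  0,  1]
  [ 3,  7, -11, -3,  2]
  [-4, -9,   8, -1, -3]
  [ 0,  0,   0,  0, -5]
λ = -5: alg = 5, geom = 2

Step 1 — factor the characteristic polynomial to read off the algebraic multiplicities:
  χ_A(x) = (x + 5)^5

Step 2 — compute geometric multiplicities via the rank-nullity identity g(λ) = n − rank(A − λI):
  rank(A − (-5)·I) = 3, so dim ker(A − (-5)·I) = n − 3 = 2

Summary:
  λ = -5: algebraic multiplicity = 5, geometric multiplicity = 2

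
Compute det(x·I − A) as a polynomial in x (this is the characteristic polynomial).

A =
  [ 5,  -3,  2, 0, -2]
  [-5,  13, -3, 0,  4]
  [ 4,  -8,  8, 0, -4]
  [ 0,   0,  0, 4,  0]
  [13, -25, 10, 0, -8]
x^5 - 22*x^4 + 192*x^3 - 832*x^2 + 1792*x - 1536

Expanding det(x·I − A) (e.g. by cofactor expansion or by noting that A is similar to its Jordan form J, which has the same characteristic polynomial as A) gives
  χ_A(x) = x^5 - 22*x^4 + 192*x^3 - 832*x^2 + 1792*x - 1536
which factors as (x - 6)*(x - 4)^4. The eigenvalues (with algebraic multiplicities) are λ = 4 with multiplicity 4, λ = 6 with multiplicity 1.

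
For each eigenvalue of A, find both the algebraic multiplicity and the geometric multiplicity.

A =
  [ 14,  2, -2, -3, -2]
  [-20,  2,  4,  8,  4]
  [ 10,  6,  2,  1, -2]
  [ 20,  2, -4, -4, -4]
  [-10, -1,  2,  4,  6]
λ = 4: alg = 5, geom = 3

Step 1 — factor the characteristic polynomial to read off the algebraic multiplicities:
  χ_A(x) = (x - 4)^5

Step 2 — compute geometric multiplicities via the rank-nullity identity g(λ) = n − rank(A − λI):
  rank(A − (4)·I) = 2, so dim ker(A − (4)·I) = n − 2 = 3

Summary:
  λ = 4: algebraic multiplicity = 5, geometric multiplicity = 3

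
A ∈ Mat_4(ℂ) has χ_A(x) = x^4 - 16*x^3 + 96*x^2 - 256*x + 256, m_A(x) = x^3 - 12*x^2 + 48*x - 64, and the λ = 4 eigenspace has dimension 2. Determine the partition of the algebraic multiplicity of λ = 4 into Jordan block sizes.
Block sizes for λ = 4: [3, 1]

Step 1 — from the characteristic polynomial, algebraic multiplicity of λ = 4 is 4. From dim ker(A − (4)·I) = 2, there are exactly 2 Jordan blocks for λ = 4.
Step 2 — from the minimal polynomial, the factor (x − 4)^3 tells us the largest block for λ = 4 has size 3.
Step 3 — with total size 4, 2 blocks, and largest block 3, the block sizes (in nonincreasing order) are [3, 1].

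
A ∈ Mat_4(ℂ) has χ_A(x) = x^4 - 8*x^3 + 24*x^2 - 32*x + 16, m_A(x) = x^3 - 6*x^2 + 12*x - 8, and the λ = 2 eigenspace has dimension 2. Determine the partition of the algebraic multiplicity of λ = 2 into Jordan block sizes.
Block sizes for λ = 2: [3, 1]

Step 1 — from the characteristic polynomial, algebraic multiplicity of λ = 2 is 4. From dim ker(A − (2)·I) = 2, there are exactly 2 Jordan blocks for λ = 2.
Step 2 — from the minimal polynomial, the factor (x − 2)^3 tells us the largest block for λ = 2 has size 3.
Step 3 — with total size 4, 2 blocks, and largest block 3, the block sizes (in nonincreasing order) are [3, 1].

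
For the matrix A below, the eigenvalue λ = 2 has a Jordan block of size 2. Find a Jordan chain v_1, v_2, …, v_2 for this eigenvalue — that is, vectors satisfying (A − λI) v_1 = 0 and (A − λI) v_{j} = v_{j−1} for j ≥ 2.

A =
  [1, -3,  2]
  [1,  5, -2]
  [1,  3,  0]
A Jordan chain for λ = 2 of length 2:
v_1 = (-1, 1, 1)ᵀ
v_2 = (1, 0, 0)ᵀ

Let N = A − (2)·I. We want v_2 with N^2 v_2 = 0 but N^1 v_2 ≠ 0; then v_{j-1} := N · v_j for j = 2, …, 2.

Pick v_2 = (1, 0, 0)ᵀ.
Then v_1 = N · v_2 = (-1, 1, 1)ᵀ.

Sanity check: (A − (2)·I) v_1 = (0, 0, 0)ᵀ = 0. ✓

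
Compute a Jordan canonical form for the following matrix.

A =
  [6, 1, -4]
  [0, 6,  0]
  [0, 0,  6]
J_2(6) ⊕ J_1(6)

The characteristic polynomial is
  det(x·I − A) = x^3 - 18*x^2 + 108*x - 216 = (x - 6)^3

Eigenvalues and multiplicities (the geometric multiplicity of λ is n − rank(A − λI), which equals the number of Jordan blocks for λ):
  λ = 6: algebraic multiplicity = 3, geometric multiplicity = 2

Determining the block sizes for each eigenvalue:
  λ = 6: 2 blocks summing to 3 forces exactly one block of size 2 and the rest size 1 → block sizes [2, 1]

Assembling the blocks gives a Jordan form
J =
  [6, 1, 0]
  [0, 6, 0]
  [0, 0, 6]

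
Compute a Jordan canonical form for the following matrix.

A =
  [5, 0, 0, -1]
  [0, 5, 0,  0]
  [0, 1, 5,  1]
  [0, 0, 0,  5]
J_2(5) ⊕ J_2(5)

The characteristic polynomial is
  det(x·I − A) = x^4 - 20*x^3 + 150*x^2 - 500*x + 625 = (x - 5)^4

Eigenvalues and multiplicities (the geometric multiplicity of λ is n − rank(A − λI), which equals the number of Jordan blocks for λ):
  λ = 5: algebraic multiplicity = 4, geometric multiplicity = 2

Determining the block sizes for each eigenvalue:
  λ = 5: with am = 4 and gm = 2, the partition is not yet determined (e.g. several partitions of 4 into 2 parts exist). Let N = A − (5)·I. Computing rank(N^1) = 2, rank(N^2) = 0; the number of blocks of size ≥ j is rank(N^{j−1}) − rank(N^j), giving [2, 2]. So we have 2 block(s) of size 2 → block sizes [2, 2]

Assembling the blocks gives a Jordan form
J =
  [5, 1, 0, 0]
  [0, 5, 0, 0]
  [0, 0, 5, 1]
  [0, 0, 0, 5]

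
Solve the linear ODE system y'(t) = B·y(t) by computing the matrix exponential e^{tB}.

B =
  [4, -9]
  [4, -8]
e^{tB} =
  [6*t*exp(-2*t) + exp(-2*t), -9*t*exp(-2*t)]
  [4*t*exp(-2*t), -6*t*exp(-2*t) + exp(-2*t)]

Strategy: write B = P · J · P⁻¹ where J is a Jordan canonical form, so e^{tB} = P · e^{tJ} · P⁻¹, and e^{tJ} can be computed block-by-block.

B has Jordan form
J =
  [-2,  1]
  [ 0, -2]
(up to reordering of blocks).

Per-block formulas:
  For a 2×2 Jordan block J_2(-2): exp(t · J_2(-2)) = e^(-2t)·(I + t·N), where N is the 2×2 nilpotent shift.

After assembling e^{tJ} and conjugating by P, we get:

e^{tB} =
  [6*t*exp(-2*t) + exp(-2*t), -9*t*exp(-2*t)]
  [4*t*exp(-2*t), -6*t*exp(-2*t) + exp(-2*t)]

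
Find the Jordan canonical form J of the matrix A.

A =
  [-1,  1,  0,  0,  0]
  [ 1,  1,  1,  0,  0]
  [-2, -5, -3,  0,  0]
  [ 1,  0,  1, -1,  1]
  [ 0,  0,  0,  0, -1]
J_3(-1) ⊕ J_2(-1)

The characteristic polynomial is
  det(x·I − A) = x^5 + 5*x^4 + 10*x^3 + 10*x^2 + 5*x + 1 = (x + 1)^5

Eigenvalues and multiplicities (the geometric multiplicity of λ is n − rank(A − λI), which equals the number of Jordan blocks for λ):
  λ = -1: algebraic multiplicity = 5, geometric multiplicity = 2

Determining the block sizes for each eigenvalue:
  λ = -1: with am = 5 and gm = 2, the partition is not yet determined (e.g. several partitions of 5 into 2 parts exist). Let N = A − (-1)·I. Computing rank(N^1) = 3, rank(N^2) = 1, rank(N^3) = 0; the number of blocks of size ≥ j is rank(N^{j−1}) − rank(N^j), giving [2, 2, 1]. So we have 1 block(s) of size 3, 1 block(s) of size 2 → block sizes [3, 2]

Assembling the blocks gives a Jordan form
J =
  [-1,  1,  0,  0,  0]
  [ 0, -1,  1,  0,  0]
  [ 0,  0, -1,  0,  0]
  [ 0,  0,  0, -1,  1]
  [ 0,  0,  0,  0, -1]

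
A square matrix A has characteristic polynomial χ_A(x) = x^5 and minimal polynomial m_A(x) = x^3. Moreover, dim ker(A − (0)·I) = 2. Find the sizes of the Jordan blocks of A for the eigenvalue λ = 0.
Block sizes for λ = 0: [3, 2]

Step 1 — from the characteristic polynomial, algebraic multiplicity of λ = 0 is 5. From dim ker(A − (0)·I) = 2, there are exactly 2 Jordan blocks for λ = 0.
Step 2 — from the minimal polynomial, the factor (x − 0)^3 tells us the largest block for λ = 0 has size 3.
Step 3 — with total size 5, 2 blocks, and largest block 3, the block sizes (in nonincreasing order) are [3, 2].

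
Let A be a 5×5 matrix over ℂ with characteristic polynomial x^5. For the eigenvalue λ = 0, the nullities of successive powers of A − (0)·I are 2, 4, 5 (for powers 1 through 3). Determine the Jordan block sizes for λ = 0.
Block sizes for λ = 0: [3, 2]

From the dimensions of kernels of powers, the number of Jordan blocks of size at least j is d_j − d_{j−1} where d_j = dim ker(N^j) (with d_0 = 0). Computing the differences gives [2, 2, 1].
The number of blocks of size exactly k is (#blocks of size ≥ k) − (#blocks of size ≥ k + 1), so the partition is: 1 block(s) of size 2, 1 block(s) of size 3.
In nonincreasing order the block sizes are [3, 2].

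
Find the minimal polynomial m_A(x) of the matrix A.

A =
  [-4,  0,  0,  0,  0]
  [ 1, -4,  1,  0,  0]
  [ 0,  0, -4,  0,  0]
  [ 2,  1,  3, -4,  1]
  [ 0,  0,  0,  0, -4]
x^3 + 12*x^2 + 48*x + 64

The characteristic polynomial is χ_A(x) = (x + 4)^5, so the eigenvalues are known. The minimal polynomial is
  m_A(x) = Π_λ (x − λ)^{k_λ}
where k_λ is the size of the *largest* Jordan block for λ (equivalently, the smallest k with (A − λI)^k v = 0 for every generalised eigenvector v of λ).

  λ = -4: largest Jordan block has size 3, contributing (x + 4)^3

So m_A(x) = (x + 4)^3 = x^3 + 12*x^2 + 48*x + 64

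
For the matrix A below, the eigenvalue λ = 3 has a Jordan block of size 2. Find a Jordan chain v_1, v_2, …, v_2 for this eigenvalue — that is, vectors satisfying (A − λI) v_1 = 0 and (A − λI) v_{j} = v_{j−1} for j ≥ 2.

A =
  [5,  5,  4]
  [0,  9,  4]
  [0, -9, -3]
A Jordan chain for λ = 3 of length 2:
v_1 = (-3, -6, 9)ᵀ
v_2 = (1, -1, 0)ᵀ

Let N = A − (3)·I. We want v_2 with N^2 v_2 = 0 but N^1 v_2 ≠ 0; then v_{j-1} := N · v_j for j = 2, …, 2.

Pick v_2 = (1, -1, 0)ᵀ.
Then v_1 = N · v_2 = (-3, -6, 9)ᵀ.

Sanity check: (A − (3)·I) v_1 = (0, 0, 0)ᵀ = 0. ✓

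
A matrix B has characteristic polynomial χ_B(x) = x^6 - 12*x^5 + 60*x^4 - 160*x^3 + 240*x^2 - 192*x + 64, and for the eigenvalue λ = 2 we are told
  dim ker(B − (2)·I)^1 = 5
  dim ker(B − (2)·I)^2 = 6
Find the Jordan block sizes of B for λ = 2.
Block sizes for λ = 2: [2, 1, 1, 1, 1]

From the dimensions of kernels of powers, the number of Jordan blocks of size at least j is d_j − d_{j−1} where d_j = dim ker(N^j) (with d_0 = 0). Computing the differences gives [5, 1].
The number of blocks of size exactly k is (#blocks of size ≥ k) − (#blocks of size ≥ k + 1), so the partition is: 4 block(s) of size 1, 1 block(s) of size 2.
In nonincreasing order the block sizes are [2, 1, 1, 1, 1].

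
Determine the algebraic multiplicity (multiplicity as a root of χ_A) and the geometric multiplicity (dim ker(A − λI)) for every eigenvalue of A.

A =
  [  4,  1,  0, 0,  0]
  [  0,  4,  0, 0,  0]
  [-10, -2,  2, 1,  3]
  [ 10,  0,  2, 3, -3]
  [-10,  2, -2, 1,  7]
λ = 4: alg = 5, geom = 3

Step 1 — factor the characteristic polynomial to read off the algebraic multiplicities:
  χ_A(x) = (x - 4)^5

Step 2 — compute geometric multiplicities via the rank-nullity identity g(λ) = n − rank(A − λI):
  rank(A − (4)·I) = 2, so dim ker(A − (4)·I) = n − 2 = 3

Summary:
  λ = 4: algebraic multiplicity = 5, geometric multiplicity = 3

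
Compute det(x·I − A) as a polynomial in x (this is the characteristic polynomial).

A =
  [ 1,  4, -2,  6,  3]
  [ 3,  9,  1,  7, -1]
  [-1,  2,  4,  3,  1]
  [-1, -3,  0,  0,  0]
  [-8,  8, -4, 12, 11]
x^5 - 25*x^4 + 250*x^3 - 1250*x^2 + 3125*x - 3125

Expanding det(x·I − A) (e.g. by cofactor expansion or by noting that A is similar to its Jordan form J, which has the same characteristic polynomial as A) gives
  χ_A(x) = x^5 - 25*x^4 + 250*x^3 - 1250*x^2 + 3125*x - 3125
which factors as (x - 5)^5. The eigenvalues (with algebraic multiplicities) are λ = 5 with multiplicity 5.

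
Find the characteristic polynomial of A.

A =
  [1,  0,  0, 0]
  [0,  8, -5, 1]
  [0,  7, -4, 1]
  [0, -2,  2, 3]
x^4 - 8*x^3 + 22*x^2 - 24*x + 9

Expanding det(x·I − A) (e.g. by cofactor expansion or by noting that A is similar to its Jordan form J, which has the same characteristic polynomial as A) gives
  χ_A(x) = x^4 - 8*x^3 + 22*x^2 - 24*x + 9
which factors as (x - 3)^2*(x - 1)^2. The eigenvalues (with algebraic multiplicities) are λ = 1 with multiplicity 2, λ = 3 with multiplicity 2.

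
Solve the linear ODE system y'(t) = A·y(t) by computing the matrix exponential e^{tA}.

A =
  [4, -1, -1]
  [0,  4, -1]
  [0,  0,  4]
e^{tA} =
  [exp(4*t), -t*exp(4*t), t^2*exp(4*t)/2 - t*exp(4*t)]
  [0, exp(4*t), -t*exp(4*t)]
  [0, 0, exp(4*t)]

Strategy: write A = P · J · P⁻¹ where J is a Jordan canonical form, so e^{tA} = P · e^{tJ} · P⁻¹, and e^{tJ} can be computed block-by-block.

A has Jordan form
J =
  [4, 1, 0]
  [0, 4, 1]
  [0, 0, 4]
(up to reordering of blocks).

Per-block formulas:
  For a 3×3 Jordan block J_3(4): exp(t · J_3(4)) = e^(4t)·(I + t·N + (t^2/2)·N^2), where N is the 3×3 nilpotent shift.

After assembling e^{tJ} and conjugating by P, we get:

e^{tA} =
  [exp(4*t), -t*exp(4*t), t^2*exp(4*t)/2 - t*exp(4*t)]
  [0, exp(4*t), -t*exp(4*t)]
  [0, 0, exp(4*t)]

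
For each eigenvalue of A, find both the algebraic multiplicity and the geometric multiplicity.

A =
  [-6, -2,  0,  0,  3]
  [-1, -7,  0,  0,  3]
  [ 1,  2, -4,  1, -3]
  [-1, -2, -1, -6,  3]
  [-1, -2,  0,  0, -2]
λ = -5: alg = 5, geom = 3

Step 1 — factor the characteristic polynomial to read off the algebraic multiplicities:
  χ_A(x) = (x + 5)^5

Step 2 — compute geometric multiplicities via the rank-nullity identity g(λ) = n − rank(A − λI):
  rank(A − (-5)·I) = 2, so dim ker(A − (-5)·I) = n − 2 = 3

Summary:
  λ = -5: algebraic multiplicity = 5, geometric multiplicity = 3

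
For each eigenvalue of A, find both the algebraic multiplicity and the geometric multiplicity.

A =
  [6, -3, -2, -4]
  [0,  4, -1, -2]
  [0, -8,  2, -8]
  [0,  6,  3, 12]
λ = 6: alg = 4, geom = 2

Step 1 — factor the characteristic polynomial to read off the algebraic multiplicities:
  χ_A(x) = (x - 6)^4

Step 2 — compute geometric multiplicities via the rank-nullity identity g(λ) = n − rank(A − λI):
  rank(A − (6)·I) = 2, so dim ker(A − (6)·I) = n − 2 = 2

Summary:
  λ = 6: algebraic multiplicity = 4, geometric multiplicity = 2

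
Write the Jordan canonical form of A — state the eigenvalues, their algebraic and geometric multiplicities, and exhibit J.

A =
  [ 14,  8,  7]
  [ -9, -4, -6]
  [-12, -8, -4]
J_3(2)

The characteristic polynomial is
  det(x·I − A) = x^3 - 6*x^2 + 12*x - 8 = (x - 2)^3

Eigenvalues and multiplicities (the geometric multiplicity of λ is n − rank(A − λI), which equals the number of Jordan blocks for λ):
  λ = 2: algebraic multiplicity = 3, geometric multiplicity = 1

Determining the block sizes for each eigenvalue:
  λ = 2: one block (gm = 1), so the single block has size am = 3 → block sizes [3]

Assembling the blocks gives a Jordan form
J =
  [2, 1, 0]
  [0, 2, 1]
  [0, 0, 2]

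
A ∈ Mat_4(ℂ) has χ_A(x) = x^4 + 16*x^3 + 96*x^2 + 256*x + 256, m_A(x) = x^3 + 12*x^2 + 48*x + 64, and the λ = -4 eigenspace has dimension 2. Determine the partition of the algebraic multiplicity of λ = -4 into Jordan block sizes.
Block sizes for λ = -4: [3, 1]

Step 1 — from the characteristic polynomial, algebraic multiplicity of λ = -4 is 4. From dim ker(A − (-4)·I) = 2, there are exactly 2 Jordan blocks for λ = -4.
Step 2 — from the minimal polynomial, the factor (x + 4)^3 tells us the largest block for λ = -4 has size 3.
Step 3 — with total size 4, 2 blocks, and largest block 3, the block sizes (in nonincreasing order) are [3, 1].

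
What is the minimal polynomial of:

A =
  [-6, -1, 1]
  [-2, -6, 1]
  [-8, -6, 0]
x^3 + 12*x^2 + 48*x + 64

The characteristic polynomial is χ_A(x) = (x + 4)^3, so the eigenvalues are known. The minimal polynomial is
  m_A(x) = Π_λ (x − λ)^{k_λ}
where k_λ is the size of the *largest* Jordan block for λ (equivalently, the smallest k with (A − λI)^k v = 0 for every generalised eigenvector v of λ).

  λ = -4: largest Jordan block has size 3, contributing (x + 4)^3

So m_A(x) = (x + 4)^3 = x^3 + 12*x^2 + 48*x + 64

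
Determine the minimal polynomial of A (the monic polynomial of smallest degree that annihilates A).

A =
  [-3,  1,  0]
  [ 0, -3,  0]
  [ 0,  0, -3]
x^2 + 6*x + 9

The characteristic polynomial is χ_A(x) = (x + 3)^3, so the eigenvalues are known. The minimal polynomial is
  m_A(x) = Π_λ (x − λ)^{k_λ}
where k_λ is the size of the *largest* Jordan block for λ (equivalently, the smallest k with (A − λI)^k v = 0 for every generalised eigenvector v of λ).

  λ = -3: largest Jordan block has size 2, contributing (x + 3)^2

So m_A(x) = (x + 3)^2 = x^2 + 6*x + 9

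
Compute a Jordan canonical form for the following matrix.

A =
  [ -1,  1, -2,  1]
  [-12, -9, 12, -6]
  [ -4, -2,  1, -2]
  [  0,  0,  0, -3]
J_2(-3) ⊕ J_1(-3) ⊕ J_1(-3)

The characteristic polynomial is
  det(x·I − A) = x^4 + 12*x^3 + 54*x^2 + 108*x + 81 = (x + 3)^4

Eigenvalues and multiplicities (the geometric multiplicity of λ is n − rank(A − λI), which equals the number of Jordan blocks for λ):
  λ = -3: algebraic multiplicity = 4, geometric multiplicity = 3

Determining the block sizes for each eigenvalue:
  λ = -3: 3 blocks summing to 4 forces exactly one block of size 2 and the rest size 1 → block sizes [2, 1, 1]

Assembling the blocks gives a Jordan form
J =
  [-3,  1,  0,  0]
  [ 0, -3,  0,  0]
  [ 0,  0, -3,  0]
  [ 0,  0,  0, -3]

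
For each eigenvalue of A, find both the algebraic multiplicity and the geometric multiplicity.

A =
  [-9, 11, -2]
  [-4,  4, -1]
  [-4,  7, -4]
λ = -3: alg = 3, geom = 1

Step 1 — factor the characteristic polynomial to read off the algebraic multiplicities:
  χ_A(x) = (x + 3)^3

Step 2 — compute geometric multiplicities via the rank-nullity identity g(λ) = n − rank(A − λI):
  rank(A − (-3)·I) = 2, so dim ker(A − (-3)·I) = n − 2 = 1

Summary:
  λ = -3: algebraic multiplicity = 3, geometric multiplicity = 1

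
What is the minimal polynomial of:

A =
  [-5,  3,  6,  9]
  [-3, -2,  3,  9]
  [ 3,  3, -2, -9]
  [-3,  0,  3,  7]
x^2 + x - 2

The characteristic polynomial is χ_A(x) = (x - 1)^2*(x + 2)^2, so the eigenvalues are known. The minimal polynomial is
  m_A(x) = Π_λ (x − λ)^{k_λ}
where k_λ is the size of the *largest* Jordan block for λ (equivalently, the smallest k with (A − λI)^k v = 0 for every generalised eigenvector v of λ).

  λ = -2: largest Jordan block has size 1, contributing (x + 2)
  λ = 1: largest Jordan block has size 1, contributing (x − 1)

So m_A(x) = (x - 1)*(x + 2) = x^2 + x - 2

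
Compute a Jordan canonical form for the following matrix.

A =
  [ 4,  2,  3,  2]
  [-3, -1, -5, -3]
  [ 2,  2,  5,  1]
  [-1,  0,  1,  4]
J_3(3) ⊕ J_1(3)

The characteristic polynomial is
  det(x·I − A) = x^4 - 12*x^3 + 54*x^2 - 108*x + 81 = (x - 3)^4

Eigenvalues and multiplicities (the geometric multiplicity of λ is n − rank(A − λI), which equals the number of Jordan blocks for λ):
  λ = 3: algebraic multiplicity = 4, geometric multiplicity = 2

Determining the block sizes for each eigenvalue:
  λ = 3: with am = 4 and gm = 2, the partition is not yet determined (e.g. several partitions of 4 into 2 parts exist). Let N = A − (3)·I. Computing rank(N^1) = 2, rank(N^2) = 1, rank(N^3) = 0; the number of blocks of size ≥ j is rank(N^{j−1}) − rank(N^j), giving [2, 1, 1]. So we have 1 block(s) of size 3, 1 block(s) of size 1 → block sizes [3, 1]

Assembling the blocks gives a Jordan form
J =
  [3, 1, 0, 0]
  [0, 3, 1, 0]
  [0, 0, 3, 0]
  [0, 0, 0, 3]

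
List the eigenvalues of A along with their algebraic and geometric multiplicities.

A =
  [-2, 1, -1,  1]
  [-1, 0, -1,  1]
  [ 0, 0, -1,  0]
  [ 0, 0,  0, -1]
λ = -1: alg = 4, geom = 3

Step 1 — factor the characteristic polynomial to read off the algebraic multiplicities:
  χ_A(x) = (x + 1)^4

Step 2 — compute geometric multiplicities via the rank-nullity identity g(λ) = n − rank(A − λI):
  rank(A − (-1)·I) = 1, so dim ker(A − (-1)·I) = n − 1 = 3

Summary:
  λ = -1: algebraic multiplicity = 4, geometric multiplicity = 3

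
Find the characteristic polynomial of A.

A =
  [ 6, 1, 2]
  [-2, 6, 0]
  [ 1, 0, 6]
x^3 - 18*x^2 + 108*x - 216

Expanding det(x·I − A) (e.g. by cofactor expansion or by noting that A is similar to its Jordan form J, which has the same characteristic polynomial as A) gives
  χ_A(x) = x^3 - 18*x^2 + 108*x - 216
which factors as (x - 6)^3. The eigenvalues (with algebraic multiplicities) are λ = 6 with multiplicity 3.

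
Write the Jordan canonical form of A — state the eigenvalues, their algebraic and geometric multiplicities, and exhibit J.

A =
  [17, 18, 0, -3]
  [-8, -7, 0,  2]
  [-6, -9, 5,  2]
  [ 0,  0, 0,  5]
J_2(5) ⊕ J_2(5)

The characteristic polynomial is
  det(x·I − A) = x^4 - 20*x^3 + 150*x^2 - 500*x + 625 = (x - 5)^4

Eigenvalues and multiplicities (the geometric multiplicity of λ is n − rank(A − λI), which equals the number of Jordan blocks for λ):
  λ = 5: algebraic multiplicity = 4, geometric multiplicity = 2

Determining the block sizes for each eigenvalue:
  λ = 5: with am = 4 and gm = 2, the partition is not yet determined (e.g. several partitions of 4 into 2 parts exist). Let N = A − (5)·I. Computing rank(N^1) = 2, rank(N^2) = 0; the number of blocks of size ≥ j is rank(N^{j−1}) − rank(N^j), giving [2, 2]. So we have 2 block(s) of size 2 → block sizes [2, 2]

Assembling the blocks gives a Jordan form
J =
  [5, 1, 0, 0]
  [0, 5, 0, 0]
  [0, 0, 5, 1]
  [0, 0, 0, 5]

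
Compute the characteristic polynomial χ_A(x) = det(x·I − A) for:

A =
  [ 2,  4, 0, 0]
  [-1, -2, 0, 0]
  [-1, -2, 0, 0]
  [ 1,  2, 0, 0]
x^4

Expanding det(x·I − A) (e.g. by cofactor expansion or by noting that A is similar to its Jordan form J, which has the same characteristic polynomial as A) gives
  χ_A(x) = x^4
which factors as x^4. The eigenvalues (with algebraic multiplicities) are λ = 0 with multiplicity 4.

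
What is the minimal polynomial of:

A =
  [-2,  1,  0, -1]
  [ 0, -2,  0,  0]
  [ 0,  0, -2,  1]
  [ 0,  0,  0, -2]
x^2 + 4*x + 4

The characteristic polynomial is χ_A(x) = (x + 2)^4, so the eigenvalues are known. The minimal polynomial is
  m_A(x) = Π_λ (x − λ)^{k_λ}
where k_λ is the size of the *largest* Jordan block for λ (equivalently, the smallest k with (A − λI)^k v = 0 for every generalised eigenvector v of λ).

  λ = -2: largest Jordan block has size 2, contributing (x + 2)^2

So m_A(x) = (x + 2)^2 = x^2 + 4*x + 4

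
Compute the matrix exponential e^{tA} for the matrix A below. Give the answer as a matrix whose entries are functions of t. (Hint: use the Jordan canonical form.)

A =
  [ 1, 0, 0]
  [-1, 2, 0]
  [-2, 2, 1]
e^{tA} =
  [exp(t), 0, 0]
  [-exp(2*t) + exp(t), exp(2*t), 0]
  [-2*exp(2*t) + 2*exp(t), 2*exp(2*t) - 2*exp(t), exp(t)]

Strategy: write A = P · J · P⁻¹ where J is a Jordan canonical form, so e^{tA} = P · e^{tJ} · P⁻¹, and e^{tJ} can be computed block-by-block.

A has Jordan form
J =
  [1, 0, 0]
  [0, 1, 0]
  [0, 0, 2]
(up to reordering of blocks).

Per-block formulas:
  For a 1×1 block at λ = 2: exp(t · [2]) = [e^(2t)].
  For a 1×1 block at λ = 1: exp(t · [1]) = [e^(1t)].

After assembling e^{tJ} and conjugating by P, we get:

e^{tA} =
  [exp(t), 0, 0]
  [-exp(2*t) + exp(t), exp(2*t), 0]
  [-2*exp(2*t) + 2*exp(t), 2*exp(2*t) - 2*exp(t), exp(t)]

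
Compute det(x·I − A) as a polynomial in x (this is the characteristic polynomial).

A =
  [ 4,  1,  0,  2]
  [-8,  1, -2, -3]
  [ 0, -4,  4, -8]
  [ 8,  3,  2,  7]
x^4 - 16*x^3 + 96*x^2 - 256*x + 256

Expanding det(x·I − A) (e.g. by cofactor expansion or by noting that A is similar to its Jordan form J, which has the same characteristic polynomial as A) gives
  χ_A(x) = x^4 - 16*x^3 + 96*x^2 - 256*x + 256
which factors as (x - 4)^4. The eigenvalues (with algebraic multiplicities) are λ = 4 with multiplicity 4.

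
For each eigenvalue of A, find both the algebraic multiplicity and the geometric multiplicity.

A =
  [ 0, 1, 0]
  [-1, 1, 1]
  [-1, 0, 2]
λ = 1: alg = 3, geom = 1

Step 1 — factor the characteristic polynomial to read off the algebraic multiplicities:
  χ_A(x) = (x - 1)^3

Step 2 — compute geometric multiplicities via the rank-nullity identity g(λ) = n − rank(A − λI):
  rank(A − (1)·I) = 2, so dim ker(A − (1)·I) = n − 2 = 1

Summary:
  λ = 1: algebraic multiplicity = 3, geometric multiplicity = 1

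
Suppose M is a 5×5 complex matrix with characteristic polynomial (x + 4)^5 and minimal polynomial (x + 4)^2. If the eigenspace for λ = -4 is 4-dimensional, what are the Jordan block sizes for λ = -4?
Block sizes for λ = -4: [2, 1, 1, 1]

Step 1 — from the characteristic polynomial, algebraic multiplicity of λ = -4 is 5. From dim ker(M − (-4)·I) = 4, there are exactly 4 Jordan blocks for λ = -4.
Step 2 — from the minimal polynomial, the factor (x + 4)^2 tells us the largest block for λ = -4 has size 2.
Step 3 — with total size 5, 4 blocks, and largest block 2, the block sizes (in nonincreasing order) are [2, 1, 1, 1].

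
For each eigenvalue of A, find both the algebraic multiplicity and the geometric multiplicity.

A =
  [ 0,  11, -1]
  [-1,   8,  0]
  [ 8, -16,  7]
λ = 5: alg = 3, geom = 1

Step 1 — factor the characteristic polynomial to read off the algebraic multiplicities:
  χ_A(x) = (x - 5)^3

Step 2 — compute geometric multiplicities via the rank-nullity identity g(λ) = n − rank(A − λI):
  rank(A − (5)·I) = 2, so dim ker(A − (5)·I) = n − 2 = 1

Summary:
  λ = 5: algebraic multiplicity = 3, geometric multiplicity = 1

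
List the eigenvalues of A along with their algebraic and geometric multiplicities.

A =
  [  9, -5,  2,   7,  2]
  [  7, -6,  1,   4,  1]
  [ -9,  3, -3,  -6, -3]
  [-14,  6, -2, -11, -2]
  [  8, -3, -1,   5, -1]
λ = -3: alg = 4, geom = 2; λ = 0: alg = 1, geom = 1

Step 1 — factor the characteristic polynomial to read off the algebraic multiplicities:
  χ_A(x) = x*(x + 3)^4

Step 2 — compute geometric multiplicities via the rank-nullity identity g(λ) = n − rank(A − λI):
  rank(A − (-3)·I) = 3, so dim ker(A − (-3)·I) = n − 3 = 2
  rank(A − (0)·I) = 4, so dim ker(A − (0)·I) = n − 4 = 1

Summary:
  λ = -3: algebraic multiplicity = 4, geometric multiplicity = 2
  λ = 0: algebraic multiplicity = 1, geometric multiplicity = 1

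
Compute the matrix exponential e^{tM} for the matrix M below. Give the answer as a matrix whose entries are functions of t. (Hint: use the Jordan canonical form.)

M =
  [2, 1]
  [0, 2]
e^{tM} =
  [exp(2*t), t*exp(2*t)]
  [0, exp(2*t)]

Strategy: write M = P · J · P⁻¹ where J is a Jordan canonical form, so e^{tM} = P · e^{tJ} · P⁻¹, and e^{tJ} can be computed block-by-block.

M has Jordan form
J =
  [2, 1]
  [0, 2]
(up to reordering of blocks).

Per-block formulas:
  For a 2×2 Jordan block J_2(2): exp(t · J_2(2)) = e^(2t)·(I + t·N), where N is the 2×2 nilpotent shift.

After assembling e^{tJ} and conjugating by P, we get:

e^{tM} =
  [exp(2*t), t*exp(2*t)]
  [0, exp(2*t)]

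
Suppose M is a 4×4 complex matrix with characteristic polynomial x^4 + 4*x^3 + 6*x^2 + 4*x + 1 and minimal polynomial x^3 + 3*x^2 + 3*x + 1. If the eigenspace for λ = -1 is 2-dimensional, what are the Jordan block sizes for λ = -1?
Block sizes for λ = -1: [3, 1]

Step 1 — from the characteristic polynomial, algebraic multiplicity of λ = -1 is 4. From dim ker(M − (-1)·I) = 2, there are exactly 2 Jordan blocks for λ = -1.
Step 2 — from the minimal polynomial, the factor (x + 1)^3 tells us the largest block for λ = -1 has size 3.
Step 3 — with total size 4, 2 blocks, and largest block 3, the block sizes (in nonincreasing order) are [3, 1].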